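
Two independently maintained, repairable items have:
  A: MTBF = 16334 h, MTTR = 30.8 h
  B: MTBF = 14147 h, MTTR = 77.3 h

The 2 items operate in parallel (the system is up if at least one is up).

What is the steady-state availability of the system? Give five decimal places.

0.99999

A(A) = MTBF/(MTBF+MTTR) = 16334/(16334+30.8) = 0.998118
A(B) = MTBF/(MTBF+MTTR) = 14147/(14147+77.3) = 0.994566
Parallel availability: 1 − (1 − 0.998118)(1 − 0.994566) = 0.99999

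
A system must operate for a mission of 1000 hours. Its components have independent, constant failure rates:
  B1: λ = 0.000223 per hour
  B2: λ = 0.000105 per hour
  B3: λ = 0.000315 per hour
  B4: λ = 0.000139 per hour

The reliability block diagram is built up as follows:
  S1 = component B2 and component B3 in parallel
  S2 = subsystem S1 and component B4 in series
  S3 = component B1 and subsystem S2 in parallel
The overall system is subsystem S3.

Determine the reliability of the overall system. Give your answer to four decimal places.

0.9694

R(B1) = exp(−0.000223 × 1000) = 0.800115
R(B2) = exp(−0.000105 × 1000) = 0.900325
R(B3) = exp(−0.000315 × 1000) = 0.729789
R(B4) = exp(−0.000139 × 1000) = 0.870228
Parallel (B2 and B3): 1 − (1 − 0.900325)(1 − 0.729789) = 0.973067
Series ([0.973067] and B4): 0.973067 × 0.870228 = 0.846790
Parallel (B1 and [0.846790]): 1 − (1 − 0.800115)(1 − 0.846790) = 0.9694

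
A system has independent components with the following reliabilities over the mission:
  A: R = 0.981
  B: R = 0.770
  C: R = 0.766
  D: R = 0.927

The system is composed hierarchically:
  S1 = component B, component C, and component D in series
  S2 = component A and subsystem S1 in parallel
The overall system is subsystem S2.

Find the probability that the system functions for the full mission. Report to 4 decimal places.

0.9914

Series (B, C, and D): 0.770000 × 0.766000 × 0.927000 = 0.546763
Parallel (A and [0.546763]): 1 − (1 − 0.981000)(1 − 0.546763) = 0.9914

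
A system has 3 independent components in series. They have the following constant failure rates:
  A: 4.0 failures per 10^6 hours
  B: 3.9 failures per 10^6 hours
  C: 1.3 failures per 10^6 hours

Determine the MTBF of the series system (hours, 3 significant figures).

Series of exponential components: λ_sys = Σ λ_i
λ_sys = 0.0000040 + 0.0000039 + 0.0000013 = 9.2000e-06 /h
MTBF = 1 / λ_sys = 109000 h

109000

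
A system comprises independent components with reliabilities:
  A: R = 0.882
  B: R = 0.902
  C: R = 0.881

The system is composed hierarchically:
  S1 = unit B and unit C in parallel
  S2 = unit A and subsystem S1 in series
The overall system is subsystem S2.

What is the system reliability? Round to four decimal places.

Parallel (B and C): 1 − (1 − 0.902000)(1 − 0.881000) = 0.988338
Series (A and [0.988338]): 0.882000 × 0.988338 = 0.8717

0.8717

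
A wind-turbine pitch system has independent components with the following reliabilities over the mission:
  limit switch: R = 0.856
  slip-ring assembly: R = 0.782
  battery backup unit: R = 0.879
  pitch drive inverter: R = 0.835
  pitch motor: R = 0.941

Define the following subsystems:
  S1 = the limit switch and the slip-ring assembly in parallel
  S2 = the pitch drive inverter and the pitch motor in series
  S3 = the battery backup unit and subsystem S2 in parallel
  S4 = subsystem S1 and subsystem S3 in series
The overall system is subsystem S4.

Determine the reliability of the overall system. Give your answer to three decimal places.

Parallel (limit switch and slip-ring assembly): 1 − (1 − 0.85600)(1 − 0.78200) = 0.96861
Series (pitch drive inverter and pitch motor): 0.83500 × 0.94100 = 0.78574
Parallel (battery backup unit and [0.78574]): 1 − (1 − 0.87900)(1 − 0.78574) = 0.97407
Series ([0.96861] and [0.97407]): 0.96861 × 0.97407 = 0.943

0.943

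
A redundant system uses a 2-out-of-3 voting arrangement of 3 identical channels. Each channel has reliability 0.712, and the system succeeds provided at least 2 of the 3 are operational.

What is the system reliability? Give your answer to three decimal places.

R = Σ_{i=2}^{3} C(3,i) p^i (1−p)^{3−i} with p = 0.712
C(3,2)·0.712^2·0.288^1 = 0.43800
C(3,3)·0.712^3·0.288^0 = 0.36094
Sum = 0.799

0.799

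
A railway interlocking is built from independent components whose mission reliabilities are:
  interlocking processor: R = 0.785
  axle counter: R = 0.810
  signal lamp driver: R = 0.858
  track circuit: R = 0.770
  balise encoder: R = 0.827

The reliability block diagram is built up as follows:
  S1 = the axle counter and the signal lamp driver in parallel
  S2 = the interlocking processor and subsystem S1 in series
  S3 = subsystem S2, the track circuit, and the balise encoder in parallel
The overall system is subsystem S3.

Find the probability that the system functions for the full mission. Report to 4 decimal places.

0.9906

Parallel (axle counter and signal lamp driver): 1 − (1 − 0.810000)(1 − 0.858000) = 0.973020
Series (interlocking processor and [0.973020]): 0.785000 × 0.973020 = 0.763821
Parallel ([0.763821], track circuit, and balise encoder): 1 − (1 − 0.763821)(1 − 0.770000)(1 − 0.827000) = 0.9906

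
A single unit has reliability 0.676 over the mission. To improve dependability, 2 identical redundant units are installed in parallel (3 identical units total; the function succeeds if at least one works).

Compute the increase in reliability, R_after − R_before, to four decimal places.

R_before = 0.676
R_after = 1 − (1 − 0.676)^3 = 0.9660
ΔR = 0.9660 − 0.676 = 0.2900

0.2900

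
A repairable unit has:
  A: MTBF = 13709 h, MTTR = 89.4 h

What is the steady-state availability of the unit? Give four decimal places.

A(A) = MTBF/(MTBF+MTTR) = 13709/(13709+89.4) = 0.9935

0.9935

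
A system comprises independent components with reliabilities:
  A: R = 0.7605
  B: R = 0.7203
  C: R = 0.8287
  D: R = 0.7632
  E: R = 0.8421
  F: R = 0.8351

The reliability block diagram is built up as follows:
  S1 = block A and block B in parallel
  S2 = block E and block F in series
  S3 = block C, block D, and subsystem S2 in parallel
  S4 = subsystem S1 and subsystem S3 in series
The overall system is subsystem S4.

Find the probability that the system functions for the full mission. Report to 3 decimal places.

0.922

Parallel (A and B): 1 − (1 − 0.76050)(1 − 0.72030) = 0.93301
Series (E and F): 0.84210 × 0.83510 = 0.70324
Parallel (C, D, and [0.70324]): 1 − (1 − 0.82870)(1 − 0.76320)(1 − 0.70324) = 0.98796
Series ([0.93301] and [0.98796]): 0.93301 × 0.98796 = 0.922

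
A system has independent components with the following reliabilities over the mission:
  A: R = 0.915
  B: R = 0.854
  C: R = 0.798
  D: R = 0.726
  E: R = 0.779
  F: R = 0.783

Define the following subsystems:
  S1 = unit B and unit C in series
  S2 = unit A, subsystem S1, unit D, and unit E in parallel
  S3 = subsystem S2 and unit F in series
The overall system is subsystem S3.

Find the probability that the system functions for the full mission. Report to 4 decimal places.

Series (B and C): 0.854000 × 0.798000 = 0.681492
Parallel (A, [0.681492], D, and E): 1 − (1 − 0.915000)(1 − 0.681492)(1 − 0.726000)(1 − 0.779000) = 0.998361
Series ([0.998361] and F): 0.998361 × 0.783000 = 0.7817

0.7817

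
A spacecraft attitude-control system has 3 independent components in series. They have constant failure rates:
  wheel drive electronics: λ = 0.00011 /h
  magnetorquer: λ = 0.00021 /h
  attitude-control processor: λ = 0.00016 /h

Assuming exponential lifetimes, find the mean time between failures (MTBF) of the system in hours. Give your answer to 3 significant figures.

2080

Series of exponential components: λ_sys = Σ λ_i
λ_sys = 0.00011 + 0.00021 + 0.00016 = 4.8000e-04 /h
MTBF = 1 / λ_sys = 2080 h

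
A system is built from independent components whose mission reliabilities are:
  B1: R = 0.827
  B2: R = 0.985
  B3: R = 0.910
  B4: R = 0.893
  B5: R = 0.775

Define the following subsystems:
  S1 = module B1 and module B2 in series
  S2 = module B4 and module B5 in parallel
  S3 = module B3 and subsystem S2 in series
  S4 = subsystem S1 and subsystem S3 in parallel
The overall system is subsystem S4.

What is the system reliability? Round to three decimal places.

0.979

Series (B1 and B2): 0.82700 × 0.98500 = 0.81460
Parallel (B4 and B5): 1 − (1 − 0.89300)(1 − 0.77500) = 0.97593
Series (B3 and [0.97593]): 0.91000 × 0.97593 = 0.88810
Parallel ([0.81460] and [0.88810]): 1 − (1 − 0.81460)(1 − 0.88810) = 0.979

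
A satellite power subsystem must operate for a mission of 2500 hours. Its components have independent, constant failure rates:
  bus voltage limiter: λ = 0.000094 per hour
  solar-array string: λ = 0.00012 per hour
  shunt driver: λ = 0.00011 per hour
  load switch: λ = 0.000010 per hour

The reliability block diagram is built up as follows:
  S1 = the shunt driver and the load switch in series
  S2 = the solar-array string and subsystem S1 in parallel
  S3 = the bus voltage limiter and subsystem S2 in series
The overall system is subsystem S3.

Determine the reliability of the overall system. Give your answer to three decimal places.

0.737

R(bus voltage limiter) = exp(−0.000094 × 2500) = 0.79057
R(solar-array string) = exp(−0.00012 × 2500) = 0.74082
R(shunt driver) = exp(−0.00011 × 2500) = 0.75957
R(load switch) = exp(−0.000010 × 2500) = 0.97531
Series (shunt driver and load switch): 0.75957 × 0.97531 = 0.74082
Parallel (solar-array string and [0.74082]): 1 − (1 − 0.74082)(1 − 0.74082) = 0.93283
Series (bus voltage limiter and [0.93283]): 0.79057 × 0.93283 = 0.737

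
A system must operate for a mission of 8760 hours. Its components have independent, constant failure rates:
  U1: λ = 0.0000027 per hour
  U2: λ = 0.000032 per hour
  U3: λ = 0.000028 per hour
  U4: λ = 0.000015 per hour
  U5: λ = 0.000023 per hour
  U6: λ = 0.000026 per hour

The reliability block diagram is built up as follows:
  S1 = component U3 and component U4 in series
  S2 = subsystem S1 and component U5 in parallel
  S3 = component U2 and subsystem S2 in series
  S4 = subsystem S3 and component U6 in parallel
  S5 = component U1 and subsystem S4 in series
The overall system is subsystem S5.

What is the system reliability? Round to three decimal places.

0.919

R(U1) = exp(−0.0000027 × 8760) = 0.97663
R(U2) = exp(−0.000032 × 8760) = 0.75554
R(U3) = exp(−0.000028 × 8760) = 0.78249
R(U4) = exp(−0.000015 × 8760) = 0.87687
R(U5) = exp(−0.000023 × 8760) = 0.81752
R(U6) = exp(−0.000026 × 8760) = 0.79632
Series (U3 and U4): 0.78249 × 0.87687 = 0.68614
Parallel ([0.68614] and U5): 1 − (1 − 0.68614)(1 − 0.81752) = 0.94273
Series (U2 and [0.94273]): 0.75554 × 0.94273 = 0.71227
Parallel ([0.71227] and U6): 1 − (1 − 0.71227)(1 − 0.79632) = 0.94140
Series (U1 and [0.94140]): 0.97663 × 0.94140 = 0.919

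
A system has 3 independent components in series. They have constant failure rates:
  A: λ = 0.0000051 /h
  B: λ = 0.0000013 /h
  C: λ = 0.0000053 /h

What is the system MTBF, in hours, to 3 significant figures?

Series of exponential components: λ_sys = Σ λ_i
λ_sys = 0.0000051 + 0.0000013 + 0.0000053 = 1.1700e-05 /h
MTBF = 1 / λ_sys = 85500 h

85500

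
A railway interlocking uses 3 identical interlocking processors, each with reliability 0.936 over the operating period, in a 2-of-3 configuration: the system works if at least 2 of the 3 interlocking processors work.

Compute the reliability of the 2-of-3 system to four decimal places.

0.9882

R = Σ_{i=2}^{3} C(3,i) p^i (1−p)^{3−i} with p = 0.936
C(3,2)·0.936^2·0.064^1 = 0.168210
C(3,3)·0.936^3·0.064^0 = 0.820026
Sum = 0.9882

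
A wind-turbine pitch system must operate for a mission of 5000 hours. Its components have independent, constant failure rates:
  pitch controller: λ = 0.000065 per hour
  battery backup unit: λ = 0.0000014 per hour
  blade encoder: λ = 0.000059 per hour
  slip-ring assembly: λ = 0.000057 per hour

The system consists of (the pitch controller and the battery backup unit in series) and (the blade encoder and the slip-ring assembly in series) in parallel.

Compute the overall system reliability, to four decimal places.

R(pitch controller) = exp(−0.000065 × 5000) = 0.722527
R(battery backup unit) = exp(−0.0000014 × 5000) = 0.993024
R(blade encoder) = exp(−0.000059 × 5000) = 0.744532
R(slip-ring assembly) = exp(−0.000057 × 5000) = 0.752014
Series (pitch controller and battery backup unit): 0.722527 × 0.993024 = 0.717487
Series (blade encoder and slip-ring assembly): 0.744532 × 0.752014 = 0.559898
Parallel ([0.717487] and [0.559898]): 1 − (1 − 0.717487)(1 − 0.559898) = 0.8757

0.8757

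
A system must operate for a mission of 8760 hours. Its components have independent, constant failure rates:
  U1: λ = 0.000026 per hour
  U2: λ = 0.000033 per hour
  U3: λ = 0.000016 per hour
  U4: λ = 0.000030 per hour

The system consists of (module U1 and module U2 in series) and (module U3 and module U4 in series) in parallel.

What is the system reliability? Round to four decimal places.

R(U1) = exp(−0.000026 × 8760) = 0.796315
R(U2) = exp(−0.000033 × 8760) = 0.748952
R(U3) = exp(−0.000016 × 8760) = 0.869219
R(U4) = exp(−0.000030 × 8760) = 0.768896
Series (U1 and U2): 0.796315 × 0.748952 = 0.596402
Series (U3 and U4): 0.869219 × 0.768896 = 0.668339
Parallel ([0.596402] and [0.668339]): 1 − (1 − 0.596402)(1 − 0.668339) = 0.8661

0.8661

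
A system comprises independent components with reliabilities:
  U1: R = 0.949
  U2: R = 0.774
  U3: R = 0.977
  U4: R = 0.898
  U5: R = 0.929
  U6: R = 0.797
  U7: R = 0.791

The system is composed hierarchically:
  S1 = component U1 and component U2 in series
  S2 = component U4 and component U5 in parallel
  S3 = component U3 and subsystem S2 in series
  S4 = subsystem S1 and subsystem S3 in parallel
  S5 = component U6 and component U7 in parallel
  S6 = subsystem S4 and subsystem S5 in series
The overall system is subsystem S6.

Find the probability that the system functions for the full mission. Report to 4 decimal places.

Series (U1 and U2): 0.949000 × 0.774000 = 0.734526
Parallel (U4 and U5): 1 − (1 − 0.898000)(1 − 0.929000) = 0.992758
Series (U3 and [0.992758]): 0.977000 × 0.992758 = 0.969925
Parallel ([0.734526] and [0.969925]): 1 − (1 − 0.734526)(1 − 0.969925) = 0.992016
Parallel (U6 and U7): 1 − (1 − 0.797000)(1 − 0.791000) = 0.957573
Series ([0.992016] and [0.957573]): 0.992016 × 0.957573 = 0.9499

0.9499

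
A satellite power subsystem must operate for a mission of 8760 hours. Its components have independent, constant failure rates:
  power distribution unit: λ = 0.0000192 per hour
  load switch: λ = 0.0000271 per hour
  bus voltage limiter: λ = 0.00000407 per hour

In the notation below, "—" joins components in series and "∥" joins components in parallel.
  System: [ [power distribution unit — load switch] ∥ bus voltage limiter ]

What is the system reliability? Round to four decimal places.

0.9883

R(power distribution unit) = exp(−0.0000192 × 8760) = 0.845192
R(load switch) = exp(−0.0000271 × 8760) = 0.788679
R(bus voltage limiter) = exp(−0.00000407 × 8760) = 0.964975
Series (power distribution unit and load switch): 0.845192 × 0.788679 = 0.666585
Parallel ([0.666585] and bus voltage limiter): 1 − (1 − 0.666585)(1 − 0.964975) = 0.9883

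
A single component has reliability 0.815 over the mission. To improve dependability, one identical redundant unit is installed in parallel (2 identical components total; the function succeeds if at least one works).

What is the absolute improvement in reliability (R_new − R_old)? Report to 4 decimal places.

0.1508

R_before = 0.815
R_after = 1 − (1 − 0.815)^2 = 0.9658
ΔR = 0.9658 − 0.815 = 0.1508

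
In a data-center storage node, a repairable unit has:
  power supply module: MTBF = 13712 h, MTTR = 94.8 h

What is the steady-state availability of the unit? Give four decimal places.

A(power supply module) = MTBF/(MTBF+MTTR) = 13712/(13712+94.8) = 0.9931

0.9931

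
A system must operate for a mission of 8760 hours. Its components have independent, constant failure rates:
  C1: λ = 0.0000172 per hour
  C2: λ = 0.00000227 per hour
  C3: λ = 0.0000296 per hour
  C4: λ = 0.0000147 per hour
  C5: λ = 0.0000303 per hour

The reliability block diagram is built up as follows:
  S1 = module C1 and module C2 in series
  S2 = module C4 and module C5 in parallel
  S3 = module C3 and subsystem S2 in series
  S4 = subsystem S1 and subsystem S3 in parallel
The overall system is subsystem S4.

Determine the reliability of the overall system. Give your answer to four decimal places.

R(C1) = exp(−0.0000172 × 8760) = 0.860130
R(C2) = exp(−0.00000227 × 8760) = 0.980311
R(C3) = exp(−0.0000296 × 8760) = 0.771595
R(C4) = exp(−0.0000147 × 8760) = 0.879174
R(C5) = exp(−0.0000303 × 8760) = 0.766878
Series (C1 and C2): 0.860130 × 0.980311 = 0.843195
Parallel (C4 and C5): 1 − (1 − 0.879174)(1 − 0.766878) = 0.971833
Series (C3 and [0.971833]): 0.771595 × 0.971833 = 0.749861
Parallel ([0.843195] and [0.749861]): 1 − (1 − 0.843195)(1 − 0.749861) = 0.9608

0.9608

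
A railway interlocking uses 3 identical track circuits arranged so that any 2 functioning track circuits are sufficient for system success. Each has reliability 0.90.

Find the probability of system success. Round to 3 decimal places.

0.972

R = Σ_{i=2}^{3} C(3,i) p^i (1−p)^{3−i} with p = 0.90
C(3,2)·0.90^2·0.10^1 = 0.24300
C(3,3)·0.90^3·0.10^0 = 0.72900
Sum = 0.972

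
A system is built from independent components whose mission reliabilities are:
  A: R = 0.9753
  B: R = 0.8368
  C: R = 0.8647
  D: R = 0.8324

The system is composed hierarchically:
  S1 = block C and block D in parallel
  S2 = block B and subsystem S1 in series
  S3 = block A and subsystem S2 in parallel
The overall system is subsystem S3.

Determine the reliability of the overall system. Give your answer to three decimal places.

Parallel (C and D): 1 − (1 − 0.86470)(1 − 0.83240) = 0.97732
Series (B and [0.97732]): 0.83680 × 0.97732 = 0.81782
Parallel (A and [0.81782]): 1 − (1 − 0.97530)(1 − 0.81782) = 0.996

0.996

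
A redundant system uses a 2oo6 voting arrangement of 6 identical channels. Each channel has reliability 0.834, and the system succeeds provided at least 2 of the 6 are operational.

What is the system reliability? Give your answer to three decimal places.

R = Σ_{i=2}^{6} C(6,i) p^i (1−p)^{6−i} with p = 0.834
C(6,2)·0.834^2·0.166^4 = 0.00792
C(6,3)·0.834^3·0.166^3 = 0.05307
C(6,4)·0.834^4·0.166^2 = 0.19997
C(6,5)·0.834^5·0.166^1 = 0.40187
C(6,6)·0.834^6·0.166^0 = 0.33651
Sum = 0.999

0.999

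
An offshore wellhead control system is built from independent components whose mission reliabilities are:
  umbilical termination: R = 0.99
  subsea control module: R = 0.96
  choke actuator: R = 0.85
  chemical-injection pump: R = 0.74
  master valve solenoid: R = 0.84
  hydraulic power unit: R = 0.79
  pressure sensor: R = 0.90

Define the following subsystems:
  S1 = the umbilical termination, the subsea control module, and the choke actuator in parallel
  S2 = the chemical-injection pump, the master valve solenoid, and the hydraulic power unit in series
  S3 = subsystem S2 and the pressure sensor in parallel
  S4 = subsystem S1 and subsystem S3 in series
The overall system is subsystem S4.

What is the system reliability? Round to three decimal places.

Parallel (umbilical termination, subsea control module, and choke actuator): 1 − (1 − 0.99000)(1 − 0.96000)(1 − 0.85000) = 0.99994
Series (chemical-injection pump, master valve solenoid, and hydraulic power unit): 0.74000 × 0.84000 × 0.79000 = 0.49106
Parallel ([0.49106] and pressure sensor): 1 − (1 − 0.49106)(1 − 0.90000) = 0.94911
Series ([0.99994] and [0.94911]): 0.99994 × 0.94911 = 0.949

0.949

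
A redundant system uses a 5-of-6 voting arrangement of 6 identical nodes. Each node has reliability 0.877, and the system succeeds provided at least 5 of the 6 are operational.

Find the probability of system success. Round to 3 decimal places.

R = Σ_{i=5}^{6} C(6,i) p^i (1−p)^{6−i} with p = 0.877
C(6,5)·0.877^5·0.123^1 = 0.38287
C(6,6)·0.877^6·0.123^0 = 0.45499
Sum = 0.838

0.838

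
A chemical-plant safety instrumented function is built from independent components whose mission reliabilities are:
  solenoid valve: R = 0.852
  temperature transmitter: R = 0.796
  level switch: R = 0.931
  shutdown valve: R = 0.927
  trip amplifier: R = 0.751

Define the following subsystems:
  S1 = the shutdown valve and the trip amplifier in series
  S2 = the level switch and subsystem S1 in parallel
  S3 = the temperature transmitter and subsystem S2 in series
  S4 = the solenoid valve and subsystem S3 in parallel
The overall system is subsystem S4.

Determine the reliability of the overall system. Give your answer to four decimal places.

0.9673

Series (shutdown valve and trip amplifier): 0.927000 × 0.751000 = 0.696177
Parallel (level switch and [0.696177]): 1 − (1 − 0.931000)(1 − 0.696177) = 0.979036
Series (temperature transmitter and [0.979036]): 0.796000 × 0.979036 = 0.779313
Parallel (solenoid valve and [0.779313]): 1 − (1 − 0.852000)(1 − 0.779313) = 0.9673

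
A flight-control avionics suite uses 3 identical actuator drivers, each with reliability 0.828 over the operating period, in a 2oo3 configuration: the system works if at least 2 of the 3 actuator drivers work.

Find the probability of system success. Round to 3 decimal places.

R = Σ_{i=2}^{3} C(3,i) p^i (1−p)^{3−i} with p = 0.828
C(3,2)·0.828^2·0.172^1 = 0.35376
C(3,3)·0.828^3·0.172^0 = 0.56766
Sum = 0.921

0.921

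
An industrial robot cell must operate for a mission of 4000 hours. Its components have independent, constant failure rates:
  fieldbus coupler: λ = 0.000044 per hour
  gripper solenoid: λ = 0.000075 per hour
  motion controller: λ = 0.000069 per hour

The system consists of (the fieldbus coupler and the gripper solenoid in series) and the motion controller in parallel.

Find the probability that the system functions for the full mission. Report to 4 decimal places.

R(fieldbus coupler) = exp(−0.000044 × 4000) = 0.838618
R(gripper solenoid) = exp(−0.000075 × 4000) = 0.740818
R(motion controller) = exp(−0.000069 × 4000) = 0.758813
Series (fieldbus coupler and gripper solenoid): 0.838618 × 0.740818 = 0.621263
Parallel ([0.621263] and motion controller): 1 − (1 − 0.621263)(1 − 0.758813) = 0.9087

0.9087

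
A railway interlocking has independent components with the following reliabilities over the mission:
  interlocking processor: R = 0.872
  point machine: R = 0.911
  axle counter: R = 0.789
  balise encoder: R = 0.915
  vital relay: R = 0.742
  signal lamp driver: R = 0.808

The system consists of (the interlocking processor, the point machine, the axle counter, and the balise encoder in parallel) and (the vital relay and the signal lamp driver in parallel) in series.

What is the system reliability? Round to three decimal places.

Parallel (interlocking processor, point machine, axle counter, and balise encoder): 1 − (1 − 0.87200)(1 − 0.91100)(1 − 0.78900)(1 − 0.91500) = 0.99980
Parallel (vital relay and signal lamp driver): 1 − (1 − 0.74200)(1 − 0.80800) = 0.95046
Series ([0.99980] and [0.95046]): 0.99980 × 0.95046 = 0.950

0.950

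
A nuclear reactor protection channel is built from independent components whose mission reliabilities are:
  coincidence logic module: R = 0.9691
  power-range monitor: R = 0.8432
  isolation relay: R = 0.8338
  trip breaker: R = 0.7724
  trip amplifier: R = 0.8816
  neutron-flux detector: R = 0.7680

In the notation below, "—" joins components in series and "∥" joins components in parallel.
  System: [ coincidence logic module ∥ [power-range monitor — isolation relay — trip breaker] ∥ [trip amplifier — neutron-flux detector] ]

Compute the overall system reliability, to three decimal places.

0.995

Series (power-range monitor, isolation relay, and trip breaker): 0.84320 × 0.83380 × 0.77240 = 0.54304
Series (trip amplifier and neutron-flux detector): 0.88160 × 0.76800 = 0.67707
Parallel (coincidence logic module, [0.54304], and [0.67707]): 1 − (1 − 0.96910)(1 − 0.54304)(1 − 0.67707) = 0.995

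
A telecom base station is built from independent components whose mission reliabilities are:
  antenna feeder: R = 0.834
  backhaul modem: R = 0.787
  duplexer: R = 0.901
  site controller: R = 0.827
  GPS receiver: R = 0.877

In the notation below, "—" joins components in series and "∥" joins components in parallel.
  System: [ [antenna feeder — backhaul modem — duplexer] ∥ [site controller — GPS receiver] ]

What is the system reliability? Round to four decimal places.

0.8877

Series (antenna feeder, backhaul modem, and duplexer): 0.834000 × 0.787000 × 0.901000 = 0.591379
Series (site controller and GPS receiver): 0.827000 × 0.877000 = 0.725279
Parallel ([0.591379] and [0.725279]): 1 − (1 − 0.591379)(1 − 0.725279) = 0.8877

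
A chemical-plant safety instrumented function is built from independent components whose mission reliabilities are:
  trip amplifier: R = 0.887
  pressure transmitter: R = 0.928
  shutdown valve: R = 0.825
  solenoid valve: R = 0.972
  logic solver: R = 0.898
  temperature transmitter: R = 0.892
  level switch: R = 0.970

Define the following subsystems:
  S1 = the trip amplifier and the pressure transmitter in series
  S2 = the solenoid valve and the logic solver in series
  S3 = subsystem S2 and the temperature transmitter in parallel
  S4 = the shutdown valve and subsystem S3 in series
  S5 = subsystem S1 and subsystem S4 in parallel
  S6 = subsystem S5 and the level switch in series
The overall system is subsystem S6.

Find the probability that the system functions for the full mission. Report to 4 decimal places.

Series (trip amplifier and pressure transmitter): 0.887000 × 0.928000 = 0.823136
Series (solenoid valve and logic solver): 0.972000 × 0.898000 = 0.872856
Parallel ([0.872856] and temperature transmitter): 1 − (1 − 0.872856)(1 − 0.892000) = 0.986268
Series (shutdown valve and [0.986268]): 0.825000 × 0.986268 = 0.813671
Parallel ([0.823136] and [0.813671]): 1 − (1 − 0.823136)(1 − 0.813671) = 0.967045
Series ([0.967045] and level switch): 0.967045 × 0.970000 = 0.9380

0.9380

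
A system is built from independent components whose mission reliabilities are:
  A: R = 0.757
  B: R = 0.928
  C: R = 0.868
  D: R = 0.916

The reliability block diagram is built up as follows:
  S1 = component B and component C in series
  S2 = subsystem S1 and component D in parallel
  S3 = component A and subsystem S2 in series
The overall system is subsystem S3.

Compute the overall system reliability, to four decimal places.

Series (B and C): 0.928000 × 0.868000 = 0.805504
Parallel ([0.805504] and D): 1 − (1 − 0.805504)(1 − 0.916000) = 0.983662
Series (A and [0.983662]): 0.757000 × 0.983662 = 0.7446

0.7446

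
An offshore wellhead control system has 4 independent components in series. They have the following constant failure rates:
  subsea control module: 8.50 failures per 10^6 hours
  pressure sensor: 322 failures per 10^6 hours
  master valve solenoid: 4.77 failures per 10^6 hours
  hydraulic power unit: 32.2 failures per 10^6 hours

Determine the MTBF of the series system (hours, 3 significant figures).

2720

Series of exponential components: λ_sys = Σ λ_i
λ_sys = 0.00000850 + 0.000322 + 0.00000477 + 0.0000322 = 3.6747e-04 /h
MTBF = 1 / λ_sys = 2720 h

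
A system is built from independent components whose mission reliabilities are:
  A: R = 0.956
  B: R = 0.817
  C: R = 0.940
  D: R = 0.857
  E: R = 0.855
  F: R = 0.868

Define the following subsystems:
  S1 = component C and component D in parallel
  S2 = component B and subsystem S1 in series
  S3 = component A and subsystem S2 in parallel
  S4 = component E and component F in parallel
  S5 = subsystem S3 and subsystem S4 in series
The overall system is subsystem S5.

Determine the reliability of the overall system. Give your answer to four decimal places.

0.9727

Parallel (C and D): 1 − (1 − 0.940000)(1 − 0.857000) = 0.991420
Series (B and [0.991420]): 0.817000 × 0.991420 = 0.809990
Parallel (A and [0.809990]): 1 − (1 − 0.956000)(1 − 0.809990) = 0.991640
Parallel (E and F): 1 − (1 − 0.855000)(1 − 0.868000) = 0.980860
Series ([0.991640] and [0.980860]): 0.991640 × 0.980860 = 0.9727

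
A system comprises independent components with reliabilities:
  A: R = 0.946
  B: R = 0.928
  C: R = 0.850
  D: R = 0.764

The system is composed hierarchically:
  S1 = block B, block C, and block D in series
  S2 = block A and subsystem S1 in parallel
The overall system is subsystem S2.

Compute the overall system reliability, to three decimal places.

0.979

Series (B, C, and D): 0.92800 × 0.85000 × 0.76400 = 0.60264
Parallel (A and [0.60264]): 1 − (1 − 0.94600)(1 − 0.60264) = 0.979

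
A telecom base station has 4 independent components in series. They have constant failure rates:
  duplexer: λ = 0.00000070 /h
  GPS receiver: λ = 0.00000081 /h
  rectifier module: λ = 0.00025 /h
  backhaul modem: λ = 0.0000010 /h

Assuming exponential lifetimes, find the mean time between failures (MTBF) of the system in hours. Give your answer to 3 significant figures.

Series of exponential components: λ_sys = Σ λ_i
λ_sys = 0.00000070 + 0.00000081 + 0.00025 + 0.0000010 = 2.5251e-04 /h
MTBF = 1 / λ_sys = 3960 h

3960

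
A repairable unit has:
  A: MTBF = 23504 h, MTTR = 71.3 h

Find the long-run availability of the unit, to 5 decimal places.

0.99698

A(A) = MTBF/(MTBF+MTTR) = 23504/(23504+71.3) = 0.99698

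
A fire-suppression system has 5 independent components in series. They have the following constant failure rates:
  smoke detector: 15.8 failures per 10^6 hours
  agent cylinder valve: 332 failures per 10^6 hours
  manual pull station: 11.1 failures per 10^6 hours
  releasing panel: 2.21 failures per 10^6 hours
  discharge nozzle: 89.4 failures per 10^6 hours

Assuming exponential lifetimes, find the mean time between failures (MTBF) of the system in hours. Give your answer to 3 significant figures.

2220

Series of exponential components: λ_sys = Σ λ_i
λ_sys = 0.0000158 + 0.000332 + 0.0000111 + 0.00000221 + 0.0000894 = 4.5051e-04 /h
MTBF = 1 / λ_sys = 2220 h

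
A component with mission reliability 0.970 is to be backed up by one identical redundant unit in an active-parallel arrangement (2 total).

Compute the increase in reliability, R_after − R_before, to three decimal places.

0.029

R_before = 0.970
R_after = 1 − (1 − 0.970)^2 = 0.999
ΔR = 0.999 − 0.970 = 0.029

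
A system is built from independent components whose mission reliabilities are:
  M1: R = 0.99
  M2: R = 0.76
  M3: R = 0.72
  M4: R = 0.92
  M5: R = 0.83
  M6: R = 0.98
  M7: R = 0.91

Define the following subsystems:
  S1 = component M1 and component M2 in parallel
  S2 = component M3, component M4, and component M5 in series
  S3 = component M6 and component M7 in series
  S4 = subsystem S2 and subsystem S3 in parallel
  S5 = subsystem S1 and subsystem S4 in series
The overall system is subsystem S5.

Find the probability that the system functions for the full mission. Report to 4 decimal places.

0.9490

Parallel (M1 and M2): 1 − (1 − 0.990000)(1 − 0.760000) = 0.997600
Series (M3, M4, and M5): 0.720000 × 0.920000 × 0.830000 = 0.549792
Series (M6 and M7): 0.980000 × 0.910000 = 0.891800
Parallel ([0.549792] and [0.891800]): 1 − (1 − 0.549792)(1 − 0.891800) = 0.951287
Series ([0.997600] and [0.951287]): 0.997600 × 0.951287 = 0.9490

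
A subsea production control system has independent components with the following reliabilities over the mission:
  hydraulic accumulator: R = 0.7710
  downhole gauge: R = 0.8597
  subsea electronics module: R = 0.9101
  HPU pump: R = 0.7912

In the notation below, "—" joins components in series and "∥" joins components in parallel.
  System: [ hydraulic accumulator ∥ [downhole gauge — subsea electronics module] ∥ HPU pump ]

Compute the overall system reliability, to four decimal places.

Series (downhole gauge and subsea electronics module): 0.859700 × 0.910100 = 0.782413
Parallel (hydraulic accumulator, [0.782413], and HPU pump): 1 − (1 − 0.771000)(1 − 0.782413)(1 − 0.791200) = 0.9896

0.9896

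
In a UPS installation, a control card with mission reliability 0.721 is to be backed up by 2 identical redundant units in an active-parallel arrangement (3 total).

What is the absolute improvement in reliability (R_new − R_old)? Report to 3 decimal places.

0.257

R_before = 0.721
R_after = 1 − (1 − 0.721)^3 = 0.978
ΔR = 0.978 − 0.721 = 0.257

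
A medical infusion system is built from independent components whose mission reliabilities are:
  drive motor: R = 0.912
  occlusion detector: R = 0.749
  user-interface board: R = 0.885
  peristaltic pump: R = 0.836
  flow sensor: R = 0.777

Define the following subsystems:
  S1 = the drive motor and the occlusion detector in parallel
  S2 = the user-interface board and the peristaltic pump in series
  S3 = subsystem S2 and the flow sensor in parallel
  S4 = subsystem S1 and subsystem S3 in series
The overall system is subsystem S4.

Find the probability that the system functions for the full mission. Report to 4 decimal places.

0.9212

Parallel (drive motor and occlusion detector): 1 − (1 − 0.912000)(1 − 0.749000) = 0.977912
Series (user-interface board and peristaltic pump): 0.885000 × 0.836000 = 0.739860
Parallel ([0.739860] and flow sensor): 1 − (1 − 0.739860)(1 − 0.777000) = 0.941989
Series ([0.977912] and [0.941989]): 0.977912 × 0.941989 = 0.9212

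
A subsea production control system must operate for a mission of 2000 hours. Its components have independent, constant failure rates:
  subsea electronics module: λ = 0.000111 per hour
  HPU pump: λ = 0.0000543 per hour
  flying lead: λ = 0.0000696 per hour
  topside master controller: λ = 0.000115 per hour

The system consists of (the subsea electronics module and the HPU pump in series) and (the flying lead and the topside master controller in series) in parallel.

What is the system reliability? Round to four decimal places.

0.9131

R(subsea electronics module) = exp(−0.000111 × 2000) = 0.800915
R(HPU pump) = exp(−0.0000543 × 2000) = 0.897089
R(flying lead) = exp(−0.0000696 × 2000) = 0.870054
R(topside master controller) = exp(−0.000115 × 2000) = 0.794534
Series (subsea electronics module and HPU pump): 0.800915 × 0.897089 = 0.718492
Series (flying lead and topside master controller): 0.870054 × 0.794534 = 0.691287
Parallel ([0.718492] and [0.691287]): 1 − (1 − 0.718492)(1 − 0.691287) = 0.9131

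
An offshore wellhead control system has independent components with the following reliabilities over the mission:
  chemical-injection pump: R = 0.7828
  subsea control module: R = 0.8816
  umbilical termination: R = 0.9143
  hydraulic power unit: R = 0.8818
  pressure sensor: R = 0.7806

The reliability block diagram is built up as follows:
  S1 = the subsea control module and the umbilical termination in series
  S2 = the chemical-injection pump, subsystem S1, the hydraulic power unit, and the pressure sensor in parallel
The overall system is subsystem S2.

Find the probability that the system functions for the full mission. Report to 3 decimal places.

Series (subsea control module and umbilical termination): 0.88160 × 0.91430 = 0.80605
Parallel (chemical-injection pump, [0.80605], hydraulic power unit, and pressure sensor): 1 − (1 − 0.78280)(1 − 0.80605)(1 − 0.88180)(1 − 0.78060) = 0.999

0.999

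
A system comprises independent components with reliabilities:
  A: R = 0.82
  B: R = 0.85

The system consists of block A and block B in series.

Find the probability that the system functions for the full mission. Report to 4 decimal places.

0.6970

Series (A and B): 0.820000 × 0.850000 = 0.6970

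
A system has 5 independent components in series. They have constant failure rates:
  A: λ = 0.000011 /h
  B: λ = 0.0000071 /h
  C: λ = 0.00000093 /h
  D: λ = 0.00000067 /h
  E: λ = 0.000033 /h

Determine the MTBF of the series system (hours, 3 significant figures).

19000

Series of exponential components: λ_sys = Σ λ_i
λ_sys = 0.000011 + 0.0000071 + 0.00000093 + 0.00000067 + 0.000033 = 5.2700e-05 /h
MTBF = 1 / λ_sys = 19000 h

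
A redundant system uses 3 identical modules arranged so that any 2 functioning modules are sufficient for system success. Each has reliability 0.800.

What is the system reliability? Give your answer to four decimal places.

R = Σ_{i=2}^{3} C(3,i) p^i (1−p)^{3−i} with p = 0.800
C(3,2)·0.800^2·0.200^1 = 0.384000
C(3,3)·0.800^3·0.200^0 = 0.512000
Sum = 0.8960

0.8960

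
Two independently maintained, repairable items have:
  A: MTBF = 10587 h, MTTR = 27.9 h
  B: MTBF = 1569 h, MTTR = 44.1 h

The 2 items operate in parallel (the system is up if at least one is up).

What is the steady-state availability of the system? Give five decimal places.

0.99993

A(A) = MTBF/(MTBF+MTTR) = 10587/(10587+27.9) = 0.997372
A(B) = MTBF/(MTBF+MTTR) = 1569/(1569+44.1) = 0.972661
Parallel availability: 1 − (1 − 0.997372)(1 − 0.972661) = 0.99993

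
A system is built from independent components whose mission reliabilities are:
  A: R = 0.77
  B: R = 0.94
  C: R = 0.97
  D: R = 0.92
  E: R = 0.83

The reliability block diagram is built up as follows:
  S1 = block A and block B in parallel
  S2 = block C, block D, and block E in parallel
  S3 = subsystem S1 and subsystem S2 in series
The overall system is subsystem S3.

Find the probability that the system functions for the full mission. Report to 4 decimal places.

0.9858

Parallel (A and B): 1 − (1 − 0.770000)(1 − 0.940000) = 0.986200
Parallel (C, D, and E): 1 − (1 − 0.970000)(1 − 0.920000)(1 − 0.830000) = 0.999592
Series ([0.986200] and [0.999592]): 0.986200 × 0.999592 = 0.9858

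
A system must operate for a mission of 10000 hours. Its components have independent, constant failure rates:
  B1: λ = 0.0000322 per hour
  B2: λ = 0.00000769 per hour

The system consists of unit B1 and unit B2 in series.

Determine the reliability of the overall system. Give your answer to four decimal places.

0.6711

R(B1) = exp(−0.0000322 × 10000) = 0.724698
R(B2) = exp(−0.00000769 × 10000) = 0.925982
Series (B1 and B2): 0.724698 × 0.925982 = 0.6711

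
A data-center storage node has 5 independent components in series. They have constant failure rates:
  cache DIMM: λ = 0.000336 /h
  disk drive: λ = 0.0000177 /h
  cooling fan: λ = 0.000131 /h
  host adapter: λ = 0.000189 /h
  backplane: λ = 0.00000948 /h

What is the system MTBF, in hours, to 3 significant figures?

1460

Series of exponential components: λ_sys = Σ λ_i
λ_sys = 0.000336 + 0.0000177 + 0.000131 + 0.000189 + 0.00000948 = 6.8318e-04 /h
MTBF = 1 / λ_sys = 1460 h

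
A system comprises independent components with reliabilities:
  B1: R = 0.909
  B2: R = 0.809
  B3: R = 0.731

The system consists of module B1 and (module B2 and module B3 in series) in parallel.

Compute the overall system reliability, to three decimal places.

0.963

Series (B2 and B3): 0.80900 × 0.73100 = 0.59138
Parallel (B1 and [0.59138]): 1 − (1 − 0.90900)(1 − 0.59138) = 0.963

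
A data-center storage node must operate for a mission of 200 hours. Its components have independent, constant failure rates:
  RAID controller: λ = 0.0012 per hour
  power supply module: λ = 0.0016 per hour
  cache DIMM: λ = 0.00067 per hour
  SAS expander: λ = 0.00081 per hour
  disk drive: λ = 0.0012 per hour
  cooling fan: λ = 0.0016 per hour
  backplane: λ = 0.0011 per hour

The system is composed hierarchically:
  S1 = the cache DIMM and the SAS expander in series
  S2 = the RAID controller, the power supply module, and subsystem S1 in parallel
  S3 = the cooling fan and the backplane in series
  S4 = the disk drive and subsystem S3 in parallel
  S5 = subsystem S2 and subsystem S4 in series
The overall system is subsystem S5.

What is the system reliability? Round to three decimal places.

0.897

R(RAID controller) = exp(−0.0012 × 200) = 0.78663
R(power supply module) = exp(−0.0016 × 200) = 0.72615
R(cache DIMM) = exp(−0.00067 × 200) = 0.87459
R(SAS expander) = exp(−0.00081 × 200) = 0.85044
R(disk drive) = exp(−0.0012 × 200) = 0.78663
R(cooling fan) = exp(−0.0016 × 200) = 0.72615
R(backplane) = exp(−0.0011 × 200) = 0.80252
Series (cache DIMM and SAS expander): 0.87459 × 0.85044 = 0.74379
Parallel (RAID controller, power supply module, and [0.74379]): 1 − (1 − 0.78663)(1 − 0.72615)(1 − 0.74379) = 0.98503
Series (cooling fan and backplane): 0.72615 × 0.80252 = 0.58275
Parallel (disk drive and [0.58275]): 1 − (1 − 0.78663)(1 − 0.58275) = 0.91097
Series ([0.98503] and [0.91097]): 0.98503 × 0.91097 = 0.897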